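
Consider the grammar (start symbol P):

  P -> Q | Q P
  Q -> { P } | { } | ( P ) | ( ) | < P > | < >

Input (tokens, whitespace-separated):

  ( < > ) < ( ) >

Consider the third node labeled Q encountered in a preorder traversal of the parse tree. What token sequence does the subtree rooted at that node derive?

[P [Q ( [P [Q < >]] )] [P [Q < [P [Q ( )]] >]]]

< ( ) >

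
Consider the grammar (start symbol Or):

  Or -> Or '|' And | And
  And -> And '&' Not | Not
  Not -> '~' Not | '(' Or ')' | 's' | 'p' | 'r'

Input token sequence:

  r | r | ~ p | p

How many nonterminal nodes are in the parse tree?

[Or [Or [Or [Or [And [Not r]]] | [And [Not r]]] | [And [Not ~ [Not p]]]] | [And [Not p]]]

13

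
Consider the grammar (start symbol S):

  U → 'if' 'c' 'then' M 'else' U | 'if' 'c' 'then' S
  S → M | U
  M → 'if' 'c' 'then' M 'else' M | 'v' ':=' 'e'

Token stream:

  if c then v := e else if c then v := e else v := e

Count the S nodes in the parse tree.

[S [M if c then [M v := e] else [M if c then [M v := e] else [M v := e]]]]

1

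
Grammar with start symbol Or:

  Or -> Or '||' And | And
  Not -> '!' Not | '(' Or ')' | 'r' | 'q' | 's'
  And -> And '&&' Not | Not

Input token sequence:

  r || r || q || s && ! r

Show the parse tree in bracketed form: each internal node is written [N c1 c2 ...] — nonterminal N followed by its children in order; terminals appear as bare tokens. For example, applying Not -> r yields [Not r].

Or
Or || And
Or || And || And
Or || And || And || And
And || And || And || And
Not || And || And || And
r || And || And || And
r || Not || And || And
r || r || And || And
r || r || Not || And
r || r || q || And
r || r || q || And && Not
r || r || q || Not && Not
r || r || q || s && Not
r || r || q || s && ! Not
r || r || q || s && ! r

[Or [Or [Or [Or [And [Not r]]] || [And [Not r]]] || [And [Not q]]] || [And [And [Not s]] && [Not ! [Not r]]]]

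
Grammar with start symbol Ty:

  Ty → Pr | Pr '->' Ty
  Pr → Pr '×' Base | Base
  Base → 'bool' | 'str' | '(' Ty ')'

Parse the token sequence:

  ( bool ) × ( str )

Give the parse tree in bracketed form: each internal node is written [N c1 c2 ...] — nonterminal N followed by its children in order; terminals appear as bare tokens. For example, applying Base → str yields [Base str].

Ty
Pr
Pr × Base
Base × Base
( Ty ) × Base
( Pr ) × Base
( Base ) × Base
( bool ) × Base
( bool ) × ( Ty )
( bool ) × ( Pr )
( bool ) × ( Base )
( bool ) × ( str )

[Ty [Pr [Pr [Base ( [Ty [Pr [Base bool]]] )]] × [Base ( [Ty [Pr [Base str]]] )]]]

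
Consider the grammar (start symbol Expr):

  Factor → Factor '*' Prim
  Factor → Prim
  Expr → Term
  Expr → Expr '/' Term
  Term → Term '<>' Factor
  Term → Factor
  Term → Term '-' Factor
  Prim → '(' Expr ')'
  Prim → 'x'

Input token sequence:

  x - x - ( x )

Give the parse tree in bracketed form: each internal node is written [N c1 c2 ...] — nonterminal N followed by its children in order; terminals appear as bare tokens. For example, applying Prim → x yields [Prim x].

[Expr [Term [Term [Term [Factor [Prim x]]] - [Factor [Prim x]]] - [Factor [Prim ( [Expr [Term [Factor [Prim x]]]] )]]]]

Expr
Term
Term - Factor
Term - Factor - Factor
Factor - Factor - Factor
Prim - Factor - Factor
x - Factor - Factor
x - Prim - Factor
x - x - Factor
x - x - Prim
x - x - ( Expr )
x - x - ( Term )
x - x - ( Factor )
x - x - ( Prim )
x - x - ( x )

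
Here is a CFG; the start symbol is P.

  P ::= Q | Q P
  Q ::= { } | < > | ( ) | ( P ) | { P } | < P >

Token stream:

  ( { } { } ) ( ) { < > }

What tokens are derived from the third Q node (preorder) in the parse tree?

[P [Q ( [P [Q { }] [P [Q { }]]] )] [P [Q ( )] [P [Q { [P [Q < >]] }]]]]

{ }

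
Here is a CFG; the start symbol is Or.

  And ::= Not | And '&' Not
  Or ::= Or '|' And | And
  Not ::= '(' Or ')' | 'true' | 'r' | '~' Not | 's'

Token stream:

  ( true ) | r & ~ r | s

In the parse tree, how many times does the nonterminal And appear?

5

[Or [Or [Or [And [Not ( [Or [And [Not true]]] )]]] | [And [And [Not r]] & [Not ~ [Not r]]]] | [And [Not s]]]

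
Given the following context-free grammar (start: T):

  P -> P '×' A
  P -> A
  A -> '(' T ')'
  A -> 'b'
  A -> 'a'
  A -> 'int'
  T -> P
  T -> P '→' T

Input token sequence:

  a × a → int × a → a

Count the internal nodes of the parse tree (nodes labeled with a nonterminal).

13

[T [P [P [A a]] × [A a]] → [T [P [P [A int]] × [A a]] → [T [P [A a]]]]]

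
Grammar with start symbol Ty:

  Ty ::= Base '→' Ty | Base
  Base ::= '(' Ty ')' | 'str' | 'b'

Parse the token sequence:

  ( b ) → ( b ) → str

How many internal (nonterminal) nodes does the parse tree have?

[Ty [Base ( [Ty [Base b]] )] → [Ty [Base ( [Ty [Base b]] )] → [Ty [Base str]]]]

10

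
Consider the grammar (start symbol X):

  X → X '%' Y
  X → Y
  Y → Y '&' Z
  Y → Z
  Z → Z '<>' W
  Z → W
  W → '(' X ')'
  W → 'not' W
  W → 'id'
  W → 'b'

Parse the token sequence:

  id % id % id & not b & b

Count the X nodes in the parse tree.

3

[X [X [X [Y [Z [W id]]]] % [Y [Z [W id]]]] % [Y [Y [Y [Z [W id]]] & [Z [W not [W b]]]] & [Z [W b]]]]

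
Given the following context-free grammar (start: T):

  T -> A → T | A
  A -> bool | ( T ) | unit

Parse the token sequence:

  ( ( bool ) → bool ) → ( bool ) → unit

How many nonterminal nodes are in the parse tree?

[T [A ( [T [A ( [T [A bool]] )] → [T [A bool]]] )] → [T [A ( [T [A bool]] )] → [T [A unit]]]]

14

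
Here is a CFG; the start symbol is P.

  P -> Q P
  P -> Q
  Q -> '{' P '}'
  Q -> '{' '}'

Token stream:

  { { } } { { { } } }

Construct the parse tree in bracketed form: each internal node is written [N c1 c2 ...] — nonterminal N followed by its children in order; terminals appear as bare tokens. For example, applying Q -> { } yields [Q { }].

[P [Q { [P [Q { }]] }] [P [Q { [P [Q { [P [Q { }]] }]] }]]]

P
Q P
{ P } P
{ Q } P
{ { } } P
{ { } } Q
{ { } } { P }
{ { } } { Q }
{ { } } { { P } }
{ { } } { { Q } }
{ { } } { { { } } }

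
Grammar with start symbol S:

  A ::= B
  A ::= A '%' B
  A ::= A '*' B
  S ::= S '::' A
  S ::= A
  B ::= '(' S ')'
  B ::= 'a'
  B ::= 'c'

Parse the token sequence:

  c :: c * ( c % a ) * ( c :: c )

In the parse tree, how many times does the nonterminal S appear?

5

[S [S [A [B c]]] :: [A [A [A [B c]] * [B ( [S [A [A [B c]] % [B a]]] )]] * [B ( [S [S [A [B c]]] :: [A [B c]]] )]]]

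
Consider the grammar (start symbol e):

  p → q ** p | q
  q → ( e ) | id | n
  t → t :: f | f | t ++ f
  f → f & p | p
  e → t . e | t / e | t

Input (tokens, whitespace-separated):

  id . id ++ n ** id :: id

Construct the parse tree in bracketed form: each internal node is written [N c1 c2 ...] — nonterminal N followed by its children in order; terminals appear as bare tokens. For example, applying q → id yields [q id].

e
t . e
f . e
p . e
q . e
id . e
id . t
id . t :: f
id . t ++ f :: f
id . f ++ f :: f
id . p ++ f :: f
id . q ++ f :: f
id . id ++ f :: f
id . id ++ p :: f
id . id ++ q ** p :: f
id . id ++ n ** p :: f
id . id ++ n ** q :: f
id . id ++ n ** id :: f
id . id ++ n ** id :: p
id . id ++ n ** id :: q
id . id ++ n ** id :: id

[e [t [f [p [q id]]]] . [e [t [t [t [f [p [q id]]]] ++ [f [p [q n] ** [p [q id]]]]] :: [f [p [q id]]]]]]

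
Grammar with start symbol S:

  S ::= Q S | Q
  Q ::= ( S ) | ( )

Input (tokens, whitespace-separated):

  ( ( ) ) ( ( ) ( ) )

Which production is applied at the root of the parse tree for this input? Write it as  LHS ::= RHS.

[S [Q ( [S [Q ( )]] )] [S [Q ( [S [Q ( )] [S [Q ( )]]] )]]]

S ::= Q S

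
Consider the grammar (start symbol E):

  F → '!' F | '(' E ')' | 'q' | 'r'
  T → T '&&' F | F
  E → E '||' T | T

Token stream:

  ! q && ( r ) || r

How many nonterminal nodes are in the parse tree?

[E [E [T [T [F ! [F q]]] && [F ( [E [T [F r]]] )]]] || [T [F r]]]

12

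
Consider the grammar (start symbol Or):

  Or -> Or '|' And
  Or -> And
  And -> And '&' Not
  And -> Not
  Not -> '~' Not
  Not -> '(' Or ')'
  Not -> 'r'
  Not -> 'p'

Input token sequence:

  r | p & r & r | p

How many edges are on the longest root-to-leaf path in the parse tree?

6

[Or [Or [Or [And [Not r]]] | [And [And [And [Not p]] & [Not r]] & [Not r]]] | [And [Not p]]]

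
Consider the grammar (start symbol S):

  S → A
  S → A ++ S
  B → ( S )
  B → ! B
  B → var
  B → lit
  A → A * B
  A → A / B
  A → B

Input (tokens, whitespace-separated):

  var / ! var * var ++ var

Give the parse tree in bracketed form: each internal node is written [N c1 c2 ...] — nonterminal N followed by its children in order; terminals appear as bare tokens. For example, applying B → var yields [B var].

S
A ++ S
A * B ++ S
A / B * B ++ S
B / B * B ++ S
var / B * B ++ S
var / ! B * B ++ S
var / ! var * B ++ S
var / ! var * var ++ S
var / ! var * var ++ A
var / ! var * var ++ B
var / ! var * var ++ var

[S [A [A [A [B var]] / [B ! [B var]]] * [B var]] ++ [S [A [B var]]]]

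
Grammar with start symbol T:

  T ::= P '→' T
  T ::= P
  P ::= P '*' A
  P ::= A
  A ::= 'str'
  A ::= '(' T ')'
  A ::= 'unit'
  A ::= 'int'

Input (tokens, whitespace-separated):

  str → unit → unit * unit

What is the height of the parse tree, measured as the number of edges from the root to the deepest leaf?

[T [P [A str]] → [T [P [A unit]] → [T [P [P [A unit]] * [A unit]]]]]

6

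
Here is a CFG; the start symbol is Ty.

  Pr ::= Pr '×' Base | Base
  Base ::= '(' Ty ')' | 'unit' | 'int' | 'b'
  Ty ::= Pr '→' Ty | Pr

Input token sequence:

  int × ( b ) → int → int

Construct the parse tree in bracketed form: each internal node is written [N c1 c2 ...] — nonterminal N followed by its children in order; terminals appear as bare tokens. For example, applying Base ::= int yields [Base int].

Ty
Pr → Ty
Pr × Base → Ty
Base × Base → Ty
int × Base → Ty
int × ( Ty ) → Ty
int × ( Pr ) → Ty
int × ( Base ) → Ty
int × ( b ) → Ty
int × ( b ) → Pr → Ty
int × ( b ) → Base → Ty
int × ( b ) → int → Ty
int × ( b ) → int → Pr
int × ( b ) → int → Base
int × ( b ) → int → int

[Ty [Pr [Pr [Base int]] × [Base ( [Ty [Pr [Base b]]] )]] → [Ty [Pr [Base int]] → [Ty [Pr [Base int]]]]]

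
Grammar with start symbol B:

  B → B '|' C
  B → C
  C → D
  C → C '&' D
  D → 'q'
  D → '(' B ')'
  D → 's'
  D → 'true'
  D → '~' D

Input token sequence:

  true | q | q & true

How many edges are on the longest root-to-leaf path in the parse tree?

5

[B [B [B [C [D true]]] | [C [D q]]] | [C [C [D q]] & [D true]]]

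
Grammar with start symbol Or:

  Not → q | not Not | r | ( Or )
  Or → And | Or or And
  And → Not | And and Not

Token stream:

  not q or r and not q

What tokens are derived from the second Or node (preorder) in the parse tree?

not q

[Or [Or [And [Not not [Not q]]]] or [And [And [Not r]] and [Not not [Not q]]]]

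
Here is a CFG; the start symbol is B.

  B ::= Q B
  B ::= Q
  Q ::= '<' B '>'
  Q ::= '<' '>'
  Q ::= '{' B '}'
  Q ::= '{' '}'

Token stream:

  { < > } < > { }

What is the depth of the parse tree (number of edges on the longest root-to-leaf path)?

4

[B [Q { [B [Q < >]] }] [B [Q < >] [B [Q { }]]]]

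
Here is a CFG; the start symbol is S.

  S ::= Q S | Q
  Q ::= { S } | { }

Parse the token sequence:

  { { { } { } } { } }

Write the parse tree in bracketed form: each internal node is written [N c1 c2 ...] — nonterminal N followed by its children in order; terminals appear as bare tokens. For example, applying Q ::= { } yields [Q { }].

S
Q
{ S }
{ Q S }
{ { S } S }
{ { Q S } S }
{ { { } S } S }
{ { { } Q } S }
{ { { } { } } S }
{ { { } { } } Q }
{ { { } { } } { } }

[S [Q { [S [Q { [S [Q { }] [S [Q { }]]] }] [S [Q { }]]] }]]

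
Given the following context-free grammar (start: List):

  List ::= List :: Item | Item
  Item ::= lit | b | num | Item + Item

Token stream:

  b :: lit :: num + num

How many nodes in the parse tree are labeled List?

3

[List [List [List [Item b]] :: [Item lit]] :: [Item [Item num] + [Item num]]]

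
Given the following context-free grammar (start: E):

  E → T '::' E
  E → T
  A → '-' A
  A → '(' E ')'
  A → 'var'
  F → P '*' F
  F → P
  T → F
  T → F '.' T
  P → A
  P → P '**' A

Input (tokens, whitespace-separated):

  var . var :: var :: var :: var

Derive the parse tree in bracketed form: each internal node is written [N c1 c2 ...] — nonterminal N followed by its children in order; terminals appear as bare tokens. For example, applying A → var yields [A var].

[E [T [F [P [A var]]] . [T [F [P [A var]]]]] :: [E [T [F [P [A var]]]] :: [E [T [F [P [A var]]]] :: [E [T [F [P [A var]]]]]]]]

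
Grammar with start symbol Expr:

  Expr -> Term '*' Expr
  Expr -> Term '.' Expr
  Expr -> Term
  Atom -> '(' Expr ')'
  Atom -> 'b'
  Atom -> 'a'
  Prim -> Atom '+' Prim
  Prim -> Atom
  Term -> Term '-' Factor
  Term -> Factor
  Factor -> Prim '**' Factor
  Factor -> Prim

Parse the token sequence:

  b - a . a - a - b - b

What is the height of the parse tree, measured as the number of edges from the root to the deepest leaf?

9

[Expr [Term [Term [Factor [Prim [Atom b]]]] - [Factor [Prim [Atom a]]]] . [Expr [Term [Term [Term [Term [Factor [Prim [Atom a]]]] - [Factor [Prim [Atom a]]]] - [Factor [Prim [Atom b]]]] - [Factor [Prim [Atom b]]]]]]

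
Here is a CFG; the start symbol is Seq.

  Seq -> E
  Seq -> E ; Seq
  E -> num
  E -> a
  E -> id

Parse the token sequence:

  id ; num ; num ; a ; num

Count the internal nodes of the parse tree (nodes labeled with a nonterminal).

[Seq [E id] ; [Seq [E num] ; [Seq [E num] ; [Seq [E a] ; [Seq [E num]]]]]]

10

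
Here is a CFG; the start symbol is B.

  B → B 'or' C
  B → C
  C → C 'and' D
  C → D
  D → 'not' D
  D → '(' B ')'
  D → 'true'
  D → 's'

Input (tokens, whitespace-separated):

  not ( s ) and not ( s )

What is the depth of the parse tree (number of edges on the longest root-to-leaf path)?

[B [C [C [D not [D ( [B [C [D s]]] )]]] and [D not [D ( [B [C [D s]]] )]]]]

8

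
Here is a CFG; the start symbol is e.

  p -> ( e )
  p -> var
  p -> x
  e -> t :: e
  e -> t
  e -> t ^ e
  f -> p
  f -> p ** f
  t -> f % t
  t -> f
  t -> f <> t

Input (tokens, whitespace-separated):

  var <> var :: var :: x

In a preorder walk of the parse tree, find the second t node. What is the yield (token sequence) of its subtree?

var

[e [t [f [p var]] <> [t [f [p var]]]] :: [e [t [f [p var]]] :: [e [t [f [p x]]]]]]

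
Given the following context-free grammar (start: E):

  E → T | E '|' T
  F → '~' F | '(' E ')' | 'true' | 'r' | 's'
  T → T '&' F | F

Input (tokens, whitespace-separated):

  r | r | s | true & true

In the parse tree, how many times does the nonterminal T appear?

[E [E [E [E [T [F r]]] | [T [F r]]] | [T [F s]]] | [T [T [F true]] & [F true]]]

5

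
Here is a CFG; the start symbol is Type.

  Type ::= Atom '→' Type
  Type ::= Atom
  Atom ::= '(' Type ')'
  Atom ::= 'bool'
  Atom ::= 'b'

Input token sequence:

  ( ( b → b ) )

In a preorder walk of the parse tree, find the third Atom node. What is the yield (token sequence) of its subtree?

b

[Type [Atom ( [Type [Atom ( [Type [Atom b] → [Type [Atom b]]] )]] )]]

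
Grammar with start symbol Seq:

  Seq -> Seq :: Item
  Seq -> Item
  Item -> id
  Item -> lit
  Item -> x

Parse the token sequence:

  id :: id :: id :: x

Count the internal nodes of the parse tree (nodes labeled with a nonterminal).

[Seq [Seq [Seq [Seq [Item id]] :: [Item id]] :: [Item id]] :: [Item x]]

8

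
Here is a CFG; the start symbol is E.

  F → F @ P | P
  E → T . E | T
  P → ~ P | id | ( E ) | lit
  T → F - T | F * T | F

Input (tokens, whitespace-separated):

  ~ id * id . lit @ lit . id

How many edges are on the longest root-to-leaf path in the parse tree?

[E [T [F [P ~ [P id]]] * [T [F [P id]]]] . [E [T [F [F [P lit]] @ [P lit]]] . [E [T [F [P id]]]]]]

6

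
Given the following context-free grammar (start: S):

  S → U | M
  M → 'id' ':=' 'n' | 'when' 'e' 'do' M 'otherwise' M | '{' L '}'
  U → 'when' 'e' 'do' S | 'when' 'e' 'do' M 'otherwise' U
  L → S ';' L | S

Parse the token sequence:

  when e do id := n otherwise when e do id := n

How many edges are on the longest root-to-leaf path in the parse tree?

5

[S [U when e do [M id := n] otherwise [U when e do [S [M id := n]]]]]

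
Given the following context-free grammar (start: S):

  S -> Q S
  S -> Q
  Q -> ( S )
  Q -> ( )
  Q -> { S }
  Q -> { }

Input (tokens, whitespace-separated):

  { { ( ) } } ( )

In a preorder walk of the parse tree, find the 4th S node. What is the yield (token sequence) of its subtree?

[S [Q { [S [Q { [S [Q ( )]] }]] }] [S [Q ( )]]]

( )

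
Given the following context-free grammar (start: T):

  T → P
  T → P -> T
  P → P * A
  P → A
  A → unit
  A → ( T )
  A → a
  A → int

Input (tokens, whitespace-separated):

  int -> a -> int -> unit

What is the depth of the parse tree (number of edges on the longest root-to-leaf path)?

6

[T [P [A int]] -> [T [P [A a]] -> [T [P [A int]] -> [T [P [A unit]]]]]]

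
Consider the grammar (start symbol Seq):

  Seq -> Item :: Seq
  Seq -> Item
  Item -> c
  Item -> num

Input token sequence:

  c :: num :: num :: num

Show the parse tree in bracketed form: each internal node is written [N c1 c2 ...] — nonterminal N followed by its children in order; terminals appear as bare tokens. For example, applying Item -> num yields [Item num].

Seq
Item :: Seq
c :: Seq
c :: Item :: Seq
c :: num :: Seq
c :: num :: Item :: Seq
c :: num :: num :: Seq
c :: num :: num :: Item
c :: num :: num :: num

[Seq [Item c] :: [Seq [Item num] :: [Seq [Item num] :: [Seq [Item num]]]]]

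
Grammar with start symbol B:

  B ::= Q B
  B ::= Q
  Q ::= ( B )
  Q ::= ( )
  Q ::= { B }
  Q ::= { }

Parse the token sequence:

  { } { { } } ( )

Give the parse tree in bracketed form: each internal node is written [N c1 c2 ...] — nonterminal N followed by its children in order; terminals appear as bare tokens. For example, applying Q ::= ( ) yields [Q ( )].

[B [Q { }] [B [Q { [B [Q { }]] }] [B [Q ( )]]]]

B
Q B
{ } B
{ } Q B
{ } { B } B
{ } { Q } B
{ } { { } } B
{ } { { } } Q
{ } { { } } ( )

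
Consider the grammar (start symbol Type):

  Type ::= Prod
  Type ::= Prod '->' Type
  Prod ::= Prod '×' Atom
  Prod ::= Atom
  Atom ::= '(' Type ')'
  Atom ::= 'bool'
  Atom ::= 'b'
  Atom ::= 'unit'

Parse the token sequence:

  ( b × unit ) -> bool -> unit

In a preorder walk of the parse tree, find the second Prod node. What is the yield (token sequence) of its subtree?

[Type [Prod [Atom ( [Type [Prod [Prod [Atom b]] × [Atom unit]]] )]] -> [Type [Prod [Atom bool]] -> [Type [Prod [Atom unit]]]]]

b × unit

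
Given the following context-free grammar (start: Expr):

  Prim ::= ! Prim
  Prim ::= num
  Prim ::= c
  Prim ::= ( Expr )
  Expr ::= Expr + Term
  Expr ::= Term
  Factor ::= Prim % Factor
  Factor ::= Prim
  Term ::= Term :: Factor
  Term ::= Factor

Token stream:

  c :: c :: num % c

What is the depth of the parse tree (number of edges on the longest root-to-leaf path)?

[Expr [Term [Term [Term [Factor [Prim c]]] :: [Factor [Prim c]]] :: [Factor [Prim num] % [Factor [Prim c]]]]]

6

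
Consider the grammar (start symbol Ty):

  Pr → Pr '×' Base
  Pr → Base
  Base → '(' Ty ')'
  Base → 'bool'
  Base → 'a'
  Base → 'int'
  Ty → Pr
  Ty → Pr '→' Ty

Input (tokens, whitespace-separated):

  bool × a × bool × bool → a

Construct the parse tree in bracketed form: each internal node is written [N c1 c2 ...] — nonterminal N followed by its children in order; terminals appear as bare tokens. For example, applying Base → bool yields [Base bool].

[Ty [Pr [Pr [Pr [Pr [Base bool]] × [Base a]] × [Base bool]] × [Base bool]] → [Ty [Pr [Base a]]]]

Ty
Pr → Ty
Pr × Base → Ty
Pr × Base × Base → Ty
Pr × Base × Base × Base → Ty
Base × Base × Base × Base → Ty
bool × Base × Base × Base → Ty
bool × a × Base × Base → Ty
bool × a × bool × Base → Ty
bool × a × bool × bool → Ty
bool × a × bool × bool → Pr
bool × a × bool × bool → Base
bool × a × bool × bool → a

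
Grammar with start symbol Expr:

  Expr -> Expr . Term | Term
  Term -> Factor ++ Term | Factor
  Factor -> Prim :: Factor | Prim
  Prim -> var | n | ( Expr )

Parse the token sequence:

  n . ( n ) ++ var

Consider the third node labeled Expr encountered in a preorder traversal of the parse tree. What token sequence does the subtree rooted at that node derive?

n

[Expr [Expr [Term [Factor [Prim n]]]] . [Term [Factor [Prim ( [Expr [Term [Factor [Prim n]]]] )]] ++ [Term [Factor [Prim var]]]]]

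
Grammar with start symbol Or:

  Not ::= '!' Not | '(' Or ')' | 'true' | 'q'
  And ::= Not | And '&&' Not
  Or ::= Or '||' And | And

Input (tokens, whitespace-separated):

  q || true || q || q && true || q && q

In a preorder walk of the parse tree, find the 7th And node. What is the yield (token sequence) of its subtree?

[Or [Or [Or [Or [Or [And [Not q]]] || [And [Not true]]] || [And [Not q]]] || [And [And [Not q]] && [Not true]]] || [And [And [Not q]] && [Not q]]]

q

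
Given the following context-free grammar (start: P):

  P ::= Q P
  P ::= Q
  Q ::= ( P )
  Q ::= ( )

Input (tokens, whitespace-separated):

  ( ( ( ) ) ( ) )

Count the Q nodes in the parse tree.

[P [Q ( [P [Q ( [P [Q ( )]] )] [P [Q ( )]]] )]]

4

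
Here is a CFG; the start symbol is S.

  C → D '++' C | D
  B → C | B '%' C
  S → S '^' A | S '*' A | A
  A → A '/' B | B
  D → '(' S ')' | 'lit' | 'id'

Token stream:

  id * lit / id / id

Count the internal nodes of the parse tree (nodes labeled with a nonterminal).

[S [S [A [B [C [D id]]]]] * [A [A [A [B [C [D lit]]]] / [B [C [D id]]]] / [B [C [D id]]]]]

18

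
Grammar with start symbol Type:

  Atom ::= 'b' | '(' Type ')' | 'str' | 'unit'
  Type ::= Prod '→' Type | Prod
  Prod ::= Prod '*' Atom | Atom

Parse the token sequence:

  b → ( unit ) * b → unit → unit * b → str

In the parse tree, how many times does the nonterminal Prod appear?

8

[Type [Prod [Atom b]] → [Type [Prod [Prod [Atom ( [Type [Prod [Atom unit]]] )]] * [Atom b]] → [Type [Prod [Atom unit]] → [Type [Prod [Prod [Atom unit]] * [Atom b]] → [Type [Prod [Atom str]]]]]]]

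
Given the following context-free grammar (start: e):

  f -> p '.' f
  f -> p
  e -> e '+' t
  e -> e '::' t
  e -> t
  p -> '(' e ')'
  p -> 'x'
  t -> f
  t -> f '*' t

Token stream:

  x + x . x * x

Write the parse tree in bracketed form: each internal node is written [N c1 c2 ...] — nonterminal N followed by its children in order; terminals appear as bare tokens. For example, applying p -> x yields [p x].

[e [e [t [f [p x]]]] + [t [f [p x] . [f [p x]]] * [t [f [p x]]]]]

e
e + t
t + t
f + t
p + t
x + t
x + f * t
x + p . f * t
x + x . f * t
x + x . p * t
x + x . x * t
x + x . x * f
x + x . x * p
x + x . x * x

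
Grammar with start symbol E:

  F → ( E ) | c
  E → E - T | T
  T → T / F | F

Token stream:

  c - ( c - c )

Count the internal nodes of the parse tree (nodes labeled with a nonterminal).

12

[E [E [T [F c]]] - [T [F ( [E [E [T [F c]]] - [T [F c]]] )]]]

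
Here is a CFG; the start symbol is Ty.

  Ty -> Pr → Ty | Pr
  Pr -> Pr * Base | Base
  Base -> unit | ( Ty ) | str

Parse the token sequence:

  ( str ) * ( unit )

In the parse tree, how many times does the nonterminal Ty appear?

[Ty [Pr [Pr [Base ( [Ty [Pr [Base str]]] )]] * [Base ( [Ty [Pr [Base unit]]] )]]]

3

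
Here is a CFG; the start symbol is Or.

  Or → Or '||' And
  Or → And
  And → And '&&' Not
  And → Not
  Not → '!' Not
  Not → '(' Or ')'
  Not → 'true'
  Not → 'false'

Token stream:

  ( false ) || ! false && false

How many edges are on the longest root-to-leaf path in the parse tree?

[Or [Or [And [Not ( [Or [And [Not false]]] )]]] || [And [And [Not ! [Not false]]] && [Not false]]]

7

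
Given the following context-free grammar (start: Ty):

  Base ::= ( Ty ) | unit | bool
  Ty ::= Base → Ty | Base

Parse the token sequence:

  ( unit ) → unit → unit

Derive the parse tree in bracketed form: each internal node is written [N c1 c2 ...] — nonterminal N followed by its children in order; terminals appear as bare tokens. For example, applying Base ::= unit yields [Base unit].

Ty
Base → Ty
( Ty ) → Ty
( Base ) → Ty
( unit ) → Ty
( unit ) → Base → Ty
( unit ) → unit → Ty
( unit ) → unit → Base
( unit ) → unit → unit

[Ty [Base ( [Ty [Base unit]] )] → [Ty [Base unit] → [Ty [Base unit]]]]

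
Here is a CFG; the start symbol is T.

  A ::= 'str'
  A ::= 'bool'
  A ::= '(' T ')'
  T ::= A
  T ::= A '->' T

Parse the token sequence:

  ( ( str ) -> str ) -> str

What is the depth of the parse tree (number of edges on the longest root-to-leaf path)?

6

[T [A ( [T [A ( [T [A str]] )] -> [T [A str]]] )] -> [T [A str]]]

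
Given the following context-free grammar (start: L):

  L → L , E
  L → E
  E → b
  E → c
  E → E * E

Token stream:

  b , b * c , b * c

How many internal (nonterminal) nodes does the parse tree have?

10

[L [L [L [E b]] , [E [E b] * [E c]]] , [E [E b] * [E c]]]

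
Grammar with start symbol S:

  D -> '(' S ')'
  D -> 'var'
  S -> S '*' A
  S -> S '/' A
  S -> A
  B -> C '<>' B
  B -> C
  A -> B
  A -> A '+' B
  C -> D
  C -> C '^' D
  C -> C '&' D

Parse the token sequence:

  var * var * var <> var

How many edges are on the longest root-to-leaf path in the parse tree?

7

[S [S [S [A [B [C [D var]]]]] * [A [B [C [D var]]]]] * [A [B [C [D var]] <> [B [C [D var]]]]]]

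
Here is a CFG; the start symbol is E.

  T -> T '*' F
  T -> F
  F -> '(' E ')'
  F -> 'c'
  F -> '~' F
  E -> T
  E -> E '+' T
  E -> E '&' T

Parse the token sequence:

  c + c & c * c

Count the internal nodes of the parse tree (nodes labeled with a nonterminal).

11

[E [E [E [T [F c]]] + [T [F c]]] & [T [T [F c]] * [F c]]]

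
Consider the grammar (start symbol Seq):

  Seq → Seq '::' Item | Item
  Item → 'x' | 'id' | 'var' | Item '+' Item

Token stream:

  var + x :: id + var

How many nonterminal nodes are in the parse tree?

[Seq [Seq [Item [Item var] + [Item x]]] :: [Item [Item id] + [Item var]]]

8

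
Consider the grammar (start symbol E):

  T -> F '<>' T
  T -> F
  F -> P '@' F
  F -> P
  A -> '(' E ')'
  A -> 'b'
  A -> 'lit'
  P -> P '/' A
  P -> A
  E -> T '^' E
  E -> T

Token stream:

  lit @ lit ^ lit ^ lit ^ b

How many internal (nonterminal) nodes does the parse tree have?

[E [T [F [P [A lit]] @ [F [P [A lit]]]]] ^ [E [T [F [P [A lit]]]] ^ [E [T [F [P [A lit]]]] ^ [E [T [F [P [A b]]]]]]]]

23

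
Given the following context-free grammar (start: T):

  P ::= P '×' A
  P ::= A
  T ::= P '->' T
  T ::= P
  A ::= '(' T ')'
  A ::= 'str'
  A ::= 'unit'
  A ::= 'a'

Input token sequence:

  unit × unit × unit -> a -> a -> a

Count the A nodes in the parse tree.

6

[T [P [P [P [A unit]] × [A unit]] × [A unit]] -> [T [P [A a]] -> [T [P [A a]] -> [T [P [A a]]]]]]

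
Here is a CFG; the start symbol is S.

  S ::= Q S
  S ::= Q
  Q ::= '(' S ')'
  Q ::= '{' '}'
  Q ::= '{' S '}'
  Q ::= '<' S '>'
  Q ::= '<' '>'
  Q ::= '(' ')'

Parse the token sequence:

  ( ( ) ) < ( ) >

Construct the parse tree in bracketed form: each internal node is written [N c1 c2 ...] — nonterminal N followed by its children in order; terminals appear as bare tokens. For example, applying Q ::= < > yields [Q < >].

[S [Q ( [S [Q ( )]] )] [S [Q < [S [Q ( )]] >]]]

S
Q S
( S ) S
( Q ) S
( ( ) ) S
( ( ) ) Q
( ( ) ) < S >
( ( ) ) < Q >
( ( ) ) < ( ) >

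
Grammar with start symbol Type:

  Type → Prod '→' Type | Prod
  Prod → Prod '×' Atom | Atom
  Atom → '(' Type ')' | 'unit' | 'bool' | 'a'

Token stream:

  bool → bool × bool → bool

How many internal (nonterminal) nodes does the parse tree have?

[Type [Prod [Atom bool]] → [Type [Prod [Prod [Atom bool]] × [Atom bool]] → [Type [Prod [Atom bool]]]]]

11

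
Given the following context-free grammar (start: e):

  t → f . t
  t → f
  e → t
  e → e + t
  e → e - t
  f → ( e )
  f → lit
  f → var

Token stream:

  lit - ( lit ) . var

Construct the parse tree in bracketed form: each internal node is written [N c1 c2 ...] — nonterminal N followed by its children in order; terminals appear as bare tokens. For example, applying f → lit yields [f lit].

e
e - t
t - t
f - t
lit - t
lit - f . t
lit - ( e ) . t
lit - ( t ) . t
lit - ( f ) . t
lit - ( lit ) . t
lit - ( lit ) . f
lit - ( lit ) . var

[e [e [t [f lit]]] - [t [f ( [e [t [f lit]]] )] . [t [f var]]]]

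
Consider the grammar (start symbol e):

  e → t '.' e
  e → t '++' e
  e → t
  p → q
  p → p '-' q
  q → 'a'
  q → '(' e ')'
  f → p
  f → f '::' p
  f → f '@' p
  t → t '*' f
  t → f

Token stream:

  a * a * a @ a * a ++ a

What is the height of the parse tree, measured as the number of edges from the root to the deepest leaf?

[e [t [t [t [t [f [p [q a]]]] * [f [p [q a]]]] * [f [f [p [q a]]] @ [p [q a]]]] * [f [p [q a]]]] ++ [e [t [f [p [q a]]]]]]

8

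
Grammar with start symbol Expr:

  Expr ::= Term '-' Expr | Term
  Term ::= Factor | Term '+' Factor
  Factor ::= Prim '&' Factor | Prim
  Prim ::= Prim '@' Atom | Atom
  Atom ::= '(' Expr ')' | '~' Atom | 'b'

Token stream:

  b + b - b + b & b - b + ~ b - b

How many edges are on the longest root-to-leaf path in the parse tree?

[Expr [Term [Term [Factor [Prim [Atom b]]]] + [Factor [Prim [Atom b]]]] - [Expr [Term [Term [Factor [Prim [Atom b]]]] + [Factor [Prim [Atom b]] & [Factor [Prim [Atom b]]]]] - [Expr [Term [Term [Factor [Prim [Atom b]]]] + [Factor [Prim [Atom ~ [Atom b]]]]] - [Expr [Term [Factor [Prim [Atom b]]]]]]]]

8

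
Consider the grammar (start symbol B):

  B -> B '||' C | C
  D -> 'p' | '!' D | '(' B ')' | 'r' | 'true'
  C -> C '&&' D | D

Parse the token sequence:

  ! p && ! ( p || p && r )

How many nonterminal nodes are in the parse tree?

[B [C [C [D ! [D p]]] && [D ! [D ( [B [B [C [D p]]] || [C [C [D p]] && [D r]]] )]]]]

15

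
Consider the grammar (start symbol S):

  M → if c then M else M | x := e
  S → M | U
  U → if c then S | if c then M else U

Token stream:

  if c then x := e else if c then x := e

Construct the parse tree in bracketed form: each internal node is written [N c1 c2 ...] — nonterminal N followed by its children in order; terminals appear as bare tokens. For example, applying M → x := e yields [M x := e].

[S [U if c then [M x := e] else [U if c then [S [M x := e]]]]]

S
U
if c then M else U
if c then x := e else U
if c then x := e else if c then S
if c then x := e else if c then M
if c then x := e else if c then x := e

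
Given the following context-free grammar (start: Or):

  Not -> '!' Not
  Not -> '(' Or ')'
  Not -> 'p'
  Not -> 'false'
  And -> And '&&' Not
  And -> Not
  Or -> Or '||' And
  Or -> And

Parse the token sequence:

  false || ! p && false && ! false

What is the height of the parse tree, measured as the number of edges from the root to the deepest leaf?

[Or [Or [And [Not false]]] || [And [And [And [Not ! [Not p]]] && [Not false]] && [Not ! [Not false]]]]

6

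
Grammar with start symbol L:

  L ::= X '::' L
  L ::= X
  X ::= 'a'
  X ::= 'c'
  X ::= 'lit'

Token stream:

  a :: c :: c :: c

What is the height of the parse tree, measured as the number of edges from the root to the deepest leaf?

5

[L [X a] :: [L [X c] :: [L [X c] :: [L [X c]]]]]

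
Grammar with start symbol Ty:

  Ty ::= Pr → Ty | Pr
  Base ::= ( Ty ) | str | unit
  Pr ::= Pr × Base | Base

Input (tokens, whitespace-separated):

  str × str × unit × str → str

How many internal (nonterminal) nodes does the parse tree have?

12

[Ty [Pr [Pr [Pr [Pr [Base str]] × [Base str]] × [Base unit]] × [Base str]] → [Ty [Pr [Base str]]]]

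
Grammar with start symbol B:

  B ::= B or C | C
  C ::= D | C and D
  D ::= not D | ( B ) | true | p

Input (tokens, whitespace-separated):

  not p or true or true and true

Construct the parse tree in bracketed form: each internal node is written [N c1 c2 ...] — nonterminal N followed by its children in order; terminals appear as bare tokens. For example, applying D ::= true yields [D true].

B
B or C
B or C or C
C or C or C
D or C or C
not D or C or C
not p or C or C
not p or D or C
not p or true or C
not p or true or C and D
not p or true or D and D
not p or true or true and D
not p or true or true and true

[B [B [B [C [D not [D p]]]] or [C [D true]]] or [C [C [D true]] and [D true]]]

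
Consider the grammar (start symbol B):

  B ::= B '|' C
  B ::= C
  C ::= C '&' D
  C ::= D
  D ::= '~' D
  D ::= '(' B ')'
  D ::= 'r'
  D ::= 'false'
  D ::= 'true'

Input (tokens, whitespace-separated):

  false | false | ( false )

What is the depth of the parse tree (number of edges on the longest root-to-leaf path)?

6

[B [B [B [C [D false]]] | [C [D false]]] | [C [D ( [B [C [D false]]] )]]]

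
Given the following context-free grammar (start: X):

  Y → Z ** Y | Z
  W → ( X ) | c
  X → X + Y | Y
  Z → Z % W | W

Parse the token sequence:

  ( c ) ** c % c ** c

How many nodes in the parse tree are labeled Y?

4

[X [Y [Z [W ( [X [Y [Z [W c]]]] )]] ** [Y [Z [Z [W c]] % [W c]] ** [Y [Z [W c]]]]]]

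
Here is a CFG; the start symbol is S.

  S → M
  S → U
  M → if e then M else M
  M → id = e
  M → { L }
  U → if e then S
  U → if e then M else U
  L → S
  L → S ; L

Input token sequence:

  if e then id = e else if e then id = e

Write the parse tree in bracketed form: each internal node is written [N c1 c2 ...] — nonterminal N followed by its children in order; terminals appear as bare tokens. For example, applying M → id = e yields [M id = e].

S
U
if e then M else U
if e then id = e else U
if e then id = e else if e then S
if e then id = e else if e then M
if e then id = e else if e then id = e

[S [U if e then [M id = e] else [U if e then [S [M id = e]]]]]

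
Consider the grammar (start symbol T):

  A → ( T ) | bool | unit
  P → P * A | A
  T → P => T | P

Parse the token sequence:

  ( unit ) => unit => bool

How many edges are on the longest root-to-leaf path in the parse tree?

[T [P [A ( [T [P [A unit]]] )]] => [T [P [A unit]] => [T [P [A bool]]]]]

6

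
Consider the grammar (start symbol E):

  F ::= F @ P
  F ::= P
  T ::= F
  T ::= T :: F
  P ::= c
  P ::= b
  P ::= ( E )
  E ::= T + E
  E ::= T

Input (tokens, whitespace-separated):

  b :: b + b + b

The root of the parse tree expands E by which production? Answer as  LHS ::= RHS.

E ::= T + E

[E [T [T [F [P b]]] :: [F [P b]]] + [E [T [F [P b]]] + [E [T [F [P b]]]]]]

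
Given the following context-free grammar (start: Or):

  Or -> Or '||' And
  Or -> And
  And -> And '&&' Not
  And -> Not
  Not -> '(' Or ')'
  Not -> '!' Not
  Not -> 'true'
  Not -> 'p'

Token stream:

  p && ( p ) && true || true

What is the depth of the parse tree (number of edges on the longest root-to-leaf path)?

[Or [Or [And [And [And [Not p]] && [Not ( [Or [And [Not p]]] )]] && [Not true]]] || [And [Not true]]]

8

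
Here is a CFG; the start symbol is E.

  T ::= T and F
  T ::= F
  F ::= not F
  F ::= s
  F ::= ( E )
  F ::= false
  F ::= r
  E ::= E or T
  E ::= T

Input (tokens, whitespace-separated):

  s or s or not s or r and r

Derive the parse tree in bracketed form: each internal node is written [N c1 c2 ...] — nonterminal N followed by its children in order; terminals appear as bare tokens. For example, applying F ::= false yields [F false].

E
E or T
E or T or T
E or T or T or T
T or T or T or T
F or T or T or T
s or T or T or T
s or F or T or T
s or s or T or T
s or s or F or T
s or s or not F or T
s or s or not s or T
s or s or not s or T and F
s or s or not s or F and F
s or s or not s or r and F
s or s or not s or r and r

[E [E [E [E [T [F s]]] or [T [F s]]] or [T [F not [F s]]]] or [T [T [F r]] and [F r]]]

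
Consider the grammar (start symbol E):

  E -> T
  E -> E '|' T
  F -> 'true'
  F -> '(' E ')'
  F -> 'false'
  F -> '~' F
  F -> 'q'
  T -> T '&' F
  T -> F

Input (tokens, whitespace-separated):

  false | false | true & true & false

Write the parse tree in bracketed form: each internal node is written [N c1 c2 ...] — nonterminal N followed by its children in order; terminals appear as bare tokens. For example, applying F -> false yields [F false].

E
E | T
E | T | T
T | T | T
F | T | T
false | T | T
false | F | T
false | false | T
false | false | T & F
false | false | T & F & F
false | false | F & F & F
false | false | true & F & F
false | false | true & true & F
false | false | true & true & false

[E [E [E [T [F false]]] | [T [F false]]] | [T [T [T [F true]] & [F true]] & [F false]]]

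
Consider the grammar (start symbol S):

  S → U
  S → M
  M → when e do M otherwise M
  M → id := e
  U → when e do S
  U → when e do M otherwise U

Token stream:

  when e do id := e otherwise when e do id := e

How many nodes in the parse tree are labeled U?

[S [U when e do [M id := e] otherwise [U when e do [S [M id := e]]]]]

2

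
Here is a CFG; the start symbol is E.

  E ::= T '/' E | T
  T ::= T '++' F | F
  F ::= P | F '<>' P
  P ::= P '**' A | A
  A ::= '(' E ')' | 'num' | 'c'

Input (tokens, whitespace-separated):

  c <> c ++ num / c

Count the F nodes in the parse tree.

[E [T [T [F [F [P [A c]]] <> [P [A c]]]] ++ [F [P [A num]]]] / [E [T [F [P [A c]]]]]]

4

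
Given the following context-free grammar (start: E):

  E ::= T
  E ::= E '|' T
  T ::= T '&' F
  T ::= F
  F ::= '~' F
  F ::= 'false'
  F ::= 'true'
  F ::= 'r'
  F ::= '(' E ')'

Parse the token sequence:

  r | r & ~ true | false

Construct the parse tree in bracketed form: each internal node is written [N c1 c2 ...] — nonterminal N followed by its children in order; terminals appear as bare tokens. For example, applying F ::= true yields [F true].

E
E | T
E | T | T
T | T | T
F | T | T
r | T | T
r | T & F | T
r | F & F | T
r | r & F | T
r | r & ~ F | T
r | r & ~ true | T
r | r & ~ true | F
r | r & ~ true | false

[E [E [E [T [F r]]] | [T [T [F r]] & [F ~ [F true]]]] | [T [F false]]]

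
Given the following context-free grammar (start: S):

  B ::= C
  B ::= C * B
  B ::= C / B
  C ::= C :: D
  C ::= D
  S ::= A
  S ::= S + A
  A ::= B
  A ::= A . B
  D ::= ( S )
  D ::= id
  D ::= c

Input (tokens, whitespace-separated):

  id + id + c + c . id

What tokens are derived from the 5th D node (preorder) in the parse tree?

id

[S [S [S [S [A [B [C [D id]]]]] + [A [B [C [D id]]]]] + [A [B [C [D c]]]]] + [A [A [B [C [D c]]]] . [B [C [D id]]]]]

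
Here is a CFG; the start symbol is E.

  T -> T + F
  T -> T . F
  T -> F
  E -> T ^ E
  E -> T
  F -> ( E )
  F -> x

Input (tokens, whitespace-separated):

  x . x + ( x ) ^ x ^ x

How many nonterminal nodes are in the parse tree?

[E [T [T [T [F x]] . [F x]] + [F ( [E [T [F x]]] )]] ^ [E [T [F x]] ^ [E [T [F x]]]]]

16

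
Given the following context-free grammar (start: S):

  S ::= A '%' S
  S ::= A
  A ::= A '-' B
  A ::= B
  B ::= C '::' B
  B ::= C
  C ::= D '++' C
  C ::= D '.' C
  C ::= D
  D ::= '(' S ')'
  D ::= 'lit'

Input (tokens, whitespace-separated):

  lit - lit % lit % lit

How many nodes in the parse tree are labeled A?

4

[S [A [A [B [C [D lit]]]] - [B [C [D lit]]]] % [S [A [B [C [D lit]]]] % [S [A [B [C [D lit]]]]]]]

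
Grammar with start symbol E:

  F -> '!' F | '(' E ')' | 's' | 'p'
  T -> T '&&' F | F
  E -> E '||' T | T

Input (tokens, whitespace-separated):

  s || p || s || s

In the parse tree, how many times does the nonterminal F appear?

[E [E [E [E [T [F s]]] || [T [F p]]] || [T [F s]]] || [T [F s]]]

4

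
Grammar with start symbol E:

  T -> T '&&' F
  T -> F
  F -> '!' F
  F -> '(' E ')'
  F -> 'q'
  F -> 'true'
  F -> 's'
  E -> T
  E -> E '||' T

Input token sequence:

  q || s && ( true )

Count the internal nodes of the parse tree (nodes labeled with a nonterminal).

11

[E [E [T [F q]]] || [T [T [F s]] && [F ( [E [T [F true]]] )]]]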